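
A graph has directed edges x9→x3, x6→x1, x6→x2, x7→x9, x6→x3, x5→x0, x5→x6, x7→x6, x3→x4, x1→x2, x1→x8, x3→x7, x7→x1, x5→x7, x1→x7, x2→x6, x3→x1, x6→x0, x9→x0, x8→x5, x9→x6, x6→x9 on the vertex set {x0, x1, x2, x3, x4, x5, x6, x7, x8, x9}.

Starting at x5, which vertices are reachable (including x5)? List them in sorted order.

Start at x5.
Its neighbours: x0, x6, x7.
Then their neighbours: x1, x2, x3, x9.
Then next layer: x4, x8.
Every vertex is now reached.

x0, x1, x2, x3, x4, x5, x6, x7, x8, x9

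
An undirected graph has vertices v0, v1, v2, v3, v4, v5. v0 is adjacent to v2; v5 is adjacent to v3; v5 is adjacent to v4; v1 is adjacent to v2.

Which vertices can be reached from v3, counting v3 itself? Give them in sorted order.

v3, v4, v5

Start at v3.
Its neighbours: v5.
Then their neighbours: v4.
Nothing further is reachable.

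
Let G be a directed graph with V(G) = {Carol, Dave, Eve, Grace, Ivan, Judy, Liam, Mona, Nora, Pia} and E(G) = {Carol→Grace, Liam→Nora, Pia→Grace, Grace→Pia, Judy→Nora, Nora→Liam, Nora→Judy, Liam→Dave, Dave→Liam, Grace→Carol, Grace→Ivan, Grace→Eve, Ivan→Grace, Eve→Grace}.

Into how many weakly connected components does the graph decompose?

From Carol: component {Carol, Eve, Grace, Ivan, Pia}.
From Dave: component {Dave, Judy, Liam, Nora}.
From Mona: component {Mona}.
That's 3 components.

3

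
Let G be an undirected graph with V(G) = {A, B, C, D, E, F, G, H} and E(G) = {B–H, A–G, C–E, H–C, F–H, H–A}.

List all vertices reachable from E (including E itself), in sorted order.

Start at E.
Its neighbours: C.
Then their neighbours: H.
Then next layer: A, B, F.
Then next layer: G.
Nothing further is reachable.

A, B, C, E, F, G, H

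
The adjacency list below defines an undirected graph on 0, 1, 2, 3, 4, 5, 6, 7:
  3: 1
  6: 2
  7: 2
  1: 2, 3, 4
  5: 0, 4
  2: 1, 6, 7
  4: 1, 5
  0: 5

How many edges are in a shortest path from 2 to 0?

Distance 0: 2.
Distance 1: 1, 6, 7.
Distance 2: 3, 4.
Distance 3: 5.
Distance 4: 0 — contains 0.

4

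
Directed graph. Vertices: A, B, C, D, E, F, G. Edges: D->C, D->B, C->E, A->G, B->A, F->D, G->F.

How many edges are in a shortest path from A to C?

Distance 0: A.
Distance 1: G.
Distance 2: F.
Distance 3: D.
Distance 4: B, C — contains C.

4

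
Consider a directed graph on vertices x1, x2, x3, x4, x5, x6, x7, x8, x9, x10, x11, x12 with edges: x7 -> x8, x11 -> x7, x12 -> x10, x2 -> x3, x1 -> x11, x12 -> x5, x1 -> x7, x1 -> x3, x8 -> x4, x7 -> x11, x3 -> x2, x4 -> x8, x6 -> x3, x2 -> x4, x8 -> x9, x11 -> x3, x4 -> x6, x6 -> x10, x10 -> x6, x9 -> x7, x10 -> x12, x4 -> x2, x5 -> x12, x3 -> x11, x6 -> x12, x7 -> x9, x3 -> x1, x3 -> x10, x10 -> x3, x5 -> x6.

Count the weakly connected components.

From x1: component {x1, x2, x3, x4, x5, x6, x7, x8, x9, x10, x11, x12}.
That's 1 component.

1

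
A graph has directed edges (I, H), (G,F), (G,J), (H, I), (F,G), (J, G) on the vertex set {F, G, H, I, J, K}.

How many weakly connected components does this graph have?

From F: component {F, G, J}.
From H: component {H, I}.
From K: component {K}.
That's 3 components.

3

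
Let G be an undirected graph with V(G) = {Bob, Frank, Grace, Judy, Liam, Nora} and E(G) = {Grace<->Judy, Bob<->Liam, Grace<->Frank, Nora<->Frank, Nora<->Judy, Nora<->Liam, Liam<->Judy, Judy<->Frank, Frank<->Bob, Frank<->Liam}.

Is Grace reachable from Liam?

Yes

Explore from Liam.
Distance 1: reach Bob, Frank, Judy, Nora.
Distance 2: reach Grace.
Found Grace.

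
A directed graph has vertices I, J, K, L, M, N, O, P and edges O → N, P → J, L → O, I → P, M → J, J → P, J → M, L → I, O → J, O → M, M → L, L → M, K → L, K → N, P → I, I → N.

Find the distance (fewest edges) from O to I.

3

Distance 0: O.
Distance 1: J, M, N.
Distance 2: L, P.
Distance 3: I — contains I.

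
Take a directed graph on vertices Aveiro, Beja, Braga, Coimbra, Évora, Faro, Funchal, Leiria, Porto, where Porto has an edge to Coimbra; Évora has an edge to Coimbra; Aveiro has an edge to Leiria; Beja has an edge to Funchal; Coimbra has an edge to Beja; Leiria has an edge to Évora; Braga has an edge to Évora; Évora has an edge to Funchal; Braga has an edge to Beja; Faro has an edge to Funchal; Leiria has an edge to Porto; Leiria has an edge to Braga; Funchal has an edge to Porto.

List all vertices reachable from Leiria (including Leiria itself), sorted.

Beja, Braga, Coimbra, Évora, Funchal, Leiria, Porto

Start at Leiria.
Its neighbours: Braga, Évora, Porto.
Then their neighbours: Beja, Coimbra, Funchal.
Nothing further is reachable.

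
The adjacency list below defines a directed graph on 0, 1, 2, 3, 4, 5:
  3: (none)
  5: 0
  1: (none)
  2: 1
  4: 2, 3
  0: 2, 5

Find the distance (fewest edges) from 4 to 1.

Distance 0: 4.
Distance 1: 2, 3.
Distance 2: 1 — contains 1.

2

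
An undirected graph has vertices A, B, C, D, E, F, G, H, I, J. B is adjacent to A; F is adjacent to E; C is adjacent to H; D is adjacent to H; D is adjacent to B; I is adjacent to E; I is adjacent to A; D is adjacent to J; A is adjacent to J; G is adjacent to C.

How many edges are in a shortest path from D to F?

5

Distance 0: D.
Distance 1: B, H, J.
Distance 2: A, C.
Distance 3: G, I.
Distance 4: E.
Distance 5: F — contains F.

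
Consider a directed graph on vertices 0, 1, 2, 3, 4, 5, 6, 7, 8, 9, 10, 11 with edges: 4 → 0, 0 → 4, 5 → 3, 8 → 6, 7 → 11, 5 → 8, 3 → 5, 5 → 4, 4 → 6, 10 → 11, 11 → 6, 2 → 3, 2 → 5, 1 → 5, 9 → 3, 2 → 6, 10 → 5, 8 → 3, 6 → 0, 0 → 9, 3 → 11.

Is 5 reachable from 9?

Explore from 9.
Distance 1: reach 3.
Distance 2: reach 5, 11.
Found 5.

Yes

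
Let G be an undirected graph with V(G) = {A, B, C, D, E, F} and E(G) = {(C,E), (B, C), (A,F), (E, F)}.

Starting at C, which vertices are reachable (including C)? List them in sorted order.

Start at C.
Its neighbours: B, E.
Then their neighbours: F.
Then next layer: A.
Nothing further is reachable.

A, B, C, E, F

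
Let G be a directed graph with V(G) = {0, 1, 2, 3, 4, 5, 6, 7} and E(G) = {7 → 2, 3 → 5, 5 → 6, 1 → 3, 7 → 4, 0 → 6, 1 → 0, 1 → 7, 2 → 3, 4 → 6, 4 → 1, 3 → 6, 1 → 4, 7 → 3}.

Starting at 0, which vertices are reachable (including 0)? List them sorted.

0, 6

Start at 0.
Its neighbours: 6.
Nothing further is reachable.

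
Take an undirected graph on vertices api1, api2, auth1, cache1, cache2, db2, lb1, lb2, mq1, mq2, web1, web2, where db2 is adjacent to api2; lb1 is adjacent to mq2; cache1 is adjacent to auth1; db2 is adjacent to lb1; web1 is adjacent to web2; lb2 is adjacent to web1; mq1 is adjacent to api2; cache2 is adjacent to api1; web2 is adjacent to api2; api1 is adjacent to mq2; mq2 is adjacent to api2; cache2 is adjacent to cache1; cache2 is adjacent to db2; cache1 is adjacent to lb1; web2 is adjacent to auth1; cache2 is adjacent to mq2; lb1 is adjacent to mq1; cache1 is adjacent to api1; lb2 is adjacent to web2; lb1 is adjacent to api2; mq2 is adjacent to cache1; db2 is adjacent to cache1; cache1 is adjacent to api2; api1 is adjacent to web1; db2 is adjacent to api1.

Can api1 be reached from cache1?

Explore from cache1.
Distance 1: reach api1, api2, auth1, cache2, db2, lb1, mq2.
Found api1.

Yes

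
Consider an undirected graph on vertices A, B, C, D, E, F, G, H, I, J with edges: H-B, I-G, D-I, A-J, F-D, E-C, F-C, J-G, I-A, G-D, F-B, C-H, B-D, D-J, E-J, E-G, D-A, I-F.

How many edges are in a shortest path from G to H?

3

Distance 0: G.
Distance 1: D, E, I, J.
Distance 2: A, B, C, F.
Distance 3: H — contains H.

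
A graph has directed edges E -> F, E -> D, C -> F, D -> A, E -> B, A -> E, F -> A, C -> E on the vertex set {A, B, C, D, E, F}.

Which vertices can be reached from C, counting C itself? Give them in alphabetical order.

Start at C.
Its neighbours: E, F.
Then their neighbours: A, B, D.
Every vertex is now reached.

A, B, C, D, E, F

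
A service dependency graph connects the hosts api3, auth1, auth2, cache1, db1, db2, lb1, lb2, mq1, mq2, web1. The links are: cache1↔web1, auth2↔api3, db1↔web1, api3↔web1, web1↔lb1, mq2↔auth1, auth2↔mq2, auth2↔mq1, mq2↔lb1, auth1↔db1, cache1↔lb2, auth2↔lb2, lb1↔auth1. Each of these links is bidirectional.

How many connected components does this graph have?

2

From api3: component {api3, auth1, auth2, cache1, db1, lb1, lb2, mq1, mq2, web1}.
From db2: component {db2}.
That's 2 components.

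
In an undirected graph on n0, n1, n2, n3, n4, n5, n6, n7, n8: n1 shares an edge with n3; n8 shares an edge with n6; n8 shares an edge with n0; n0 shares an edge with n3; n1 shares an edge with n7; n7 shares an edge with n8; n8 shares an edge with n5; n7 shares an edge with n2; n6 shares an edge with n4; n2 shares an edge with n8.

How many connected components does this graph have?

From n0: component {n0, n1, n2, n3, n4, n5, n6, n7, n8}.
That's 1 component.

1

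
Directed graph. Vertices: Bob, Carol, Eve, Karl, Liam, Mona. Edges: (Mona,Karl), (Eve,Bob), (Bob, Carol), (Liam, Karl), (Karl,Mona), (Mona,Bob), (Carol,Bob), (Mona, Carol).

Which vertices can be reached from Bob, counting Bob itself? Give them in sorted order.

Bob, Carol

Start at Bob.
Its neighbours: Carol.
Nothing further is reachable.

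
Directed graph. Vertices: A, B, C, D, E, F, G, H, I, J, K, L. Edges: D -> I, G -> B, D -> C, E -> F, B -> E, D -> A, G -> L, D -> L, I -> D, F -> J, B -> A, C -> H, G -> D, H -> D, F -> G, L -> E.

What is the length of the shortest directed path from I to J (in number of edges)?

5

Distance 0: I.
Distance 1: D.
Distance 2: A, C, L.
Distance 3: E, H.
Distance 4: F.
Distance 5: G, J — contains J.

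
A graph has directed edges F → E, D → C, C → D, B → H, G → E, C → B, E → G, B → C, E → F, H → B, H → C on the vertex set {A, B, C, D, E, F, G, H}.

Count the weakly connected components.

From A: component {A}.
From B: component {B, C, D, H}.
From E: component {E, F, G}.
That's 3 components.

3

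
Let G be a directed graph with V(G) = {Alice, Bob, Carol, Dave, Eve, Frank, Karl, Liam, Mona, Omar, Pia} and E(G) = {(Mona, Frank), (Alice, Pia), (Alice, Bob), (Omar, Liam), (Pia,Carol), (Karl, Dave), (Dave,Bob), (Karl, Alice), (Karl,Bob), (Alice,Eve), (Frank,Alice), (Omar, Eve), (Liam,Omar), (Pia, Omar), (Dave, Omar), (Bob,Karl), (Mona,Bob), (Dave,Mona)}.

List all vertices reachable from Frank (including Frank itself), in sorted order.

Alice, Bob, Carol, Dave, Eve, Frank, Karl, Liam, Mona, Omar, Pia

Start at Frank.
Its neighbours: Alice.
Then their neighbours: Bob, Eve, Pia.
Then next layer: Carol, Karl, Omar.
Then next layer: Dave, Liam.
Then next layer: Mona.
Every vertex is now reached.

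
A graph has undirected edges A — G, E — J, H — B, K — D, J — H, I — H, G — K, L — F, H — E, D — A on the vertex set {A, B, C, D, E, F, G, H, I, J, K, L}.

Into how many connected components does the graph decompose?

4

From A: component {A, D, G, K}.
From B: component {B, E, H, I, J}.
From C: component {C}.
From F: component {F, L}.
That's 4 components.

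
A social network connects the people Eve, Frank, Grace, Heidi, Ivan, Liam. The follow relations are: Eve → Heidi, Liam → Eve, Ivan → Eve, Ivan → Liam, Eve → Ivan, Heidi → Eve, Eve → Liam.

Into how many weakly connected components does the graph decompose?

From Eve: component {Eve, Heidi, Ivan, Liam}.
From Frank: component {Frank}.
From Grace: component {Grace}.
That's 3 components.

3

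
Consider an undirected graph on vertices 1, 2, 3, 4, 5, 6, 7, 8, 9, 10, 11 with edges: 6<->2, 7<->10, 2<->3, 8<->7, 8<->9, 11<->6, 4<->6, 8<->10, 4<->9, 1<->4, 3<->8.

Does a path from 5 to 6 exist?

5 has no edges, so nothing is reachable from it.

No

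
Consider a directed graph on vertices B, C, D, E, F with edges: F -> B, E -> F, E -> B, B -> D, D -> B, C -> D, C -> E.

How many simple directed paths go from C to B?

3

C→D→B
C→E→B
C→E→F→B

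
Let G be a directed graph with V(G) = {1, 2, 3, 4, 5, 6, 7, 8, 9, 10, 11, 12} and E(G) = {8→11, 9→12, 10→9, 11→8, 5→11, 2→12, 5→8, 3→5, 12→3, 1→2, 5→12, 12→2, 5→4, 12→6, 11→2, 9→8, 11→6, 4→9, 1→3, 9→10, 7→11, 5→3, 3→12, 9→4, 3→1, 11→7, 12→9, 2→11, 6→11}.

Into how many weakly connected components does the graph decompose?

1

From 1: component {1, 2, 3, 4, 5, 6, 7, 8, 9, 10, 11, 12}.
That's 1 component.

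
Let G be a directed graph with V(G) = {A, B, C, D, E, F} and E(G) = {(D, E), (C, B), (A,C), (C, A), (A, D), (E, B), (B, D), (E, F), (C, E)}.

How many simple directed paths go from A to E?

3

A→C→B→D→E
A→C→E
A→D→E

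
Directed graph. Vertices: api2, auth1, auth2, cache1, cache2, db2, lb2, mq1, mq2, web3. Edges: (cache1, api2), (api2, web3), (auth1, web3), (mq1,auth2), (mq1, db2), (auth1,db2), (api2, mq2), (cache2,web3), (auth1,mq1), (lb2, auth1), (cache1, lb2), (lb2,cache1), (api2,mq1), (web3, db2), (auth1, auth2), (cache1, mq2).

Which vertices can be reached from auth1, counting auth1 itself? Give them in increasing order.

Start at auth1.
Its neighbours: auth2, db2, mq1, web3.
Nothing further is reachable.

auth1, auth2, db2, mq1, web3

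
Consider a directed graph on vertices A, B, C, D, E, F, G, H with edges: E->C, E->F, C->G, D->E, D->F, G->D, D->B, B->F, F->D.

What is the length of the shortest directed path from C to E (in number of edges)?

3

Distance 0: C.
Distance 1: G.
Distance 2: D.
Distance 3: B, E, F — contains E.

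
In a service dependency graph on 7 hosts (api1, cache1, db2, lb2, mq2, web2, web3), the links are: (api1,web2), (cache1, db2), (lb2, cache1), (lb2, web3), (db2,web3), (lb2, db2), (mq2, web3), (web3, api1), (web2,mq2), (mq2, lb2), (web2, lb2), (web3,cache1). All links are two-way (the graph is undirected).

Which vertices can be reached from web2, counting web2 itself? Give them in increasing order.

api1, cache1, db2, lb2, mq2, web2, web3

Start at web2.
Its neighbours: api1, lb2, mq2.
Then their neighbours: cache1, db2, web3.
Every vertex is now reached.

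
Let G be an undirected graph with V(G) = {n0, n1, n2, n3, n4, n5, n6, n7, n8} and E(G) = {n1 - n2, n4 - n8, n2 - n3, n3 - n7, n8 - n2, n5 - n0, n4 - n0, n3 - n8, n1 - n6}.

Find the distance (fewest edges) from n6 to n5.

6

Distance 0: n6.
Distance 1: n1.
Distance 2: n2.
Distance 3: n3, n8.
Distance 4: n4, n7.
Distance 5: n0.
Distance 6: n5 — contains n5.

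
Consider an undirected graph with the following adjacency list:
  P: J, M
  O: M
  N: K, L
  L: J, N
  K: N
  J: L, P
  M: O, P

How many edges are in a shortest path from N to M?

4

Distance 0: N.
Distance 1: K, L.
Distance 2: J.
Distance 3: P.
Distance 4: M — contains M.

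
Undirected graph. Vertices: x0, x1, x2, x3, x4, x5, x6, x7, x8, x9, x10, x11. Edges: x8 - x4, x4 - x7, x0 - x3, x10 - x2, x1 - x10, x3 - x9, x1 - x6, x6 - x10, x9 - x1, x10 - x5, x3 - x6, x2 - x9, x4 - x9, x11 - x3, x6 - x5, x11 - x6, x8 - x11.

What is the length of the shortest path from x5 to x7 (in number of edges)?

5

Distance 0: x5.
Distance 1: x6, x10.
Distance 2: x1, x2, x3, x11.
Distance 3: x0, x8, x9.
Distance 4: x4.
Distance 5: x7 — contains x7.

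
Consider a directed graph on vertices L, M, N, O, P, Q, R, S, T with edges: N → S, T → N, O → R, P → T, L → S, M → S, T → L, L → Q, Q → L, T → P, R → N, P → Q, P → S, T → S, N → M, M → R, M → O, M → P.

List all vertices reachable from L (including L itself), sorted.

Start at L.
Its neighbours: Q, S.
Nothing further is reachable.

L, Q, S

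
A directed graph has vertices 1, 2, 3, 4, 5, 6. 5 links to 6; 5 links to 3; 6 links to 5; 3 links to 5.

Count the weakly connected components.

4

From 1: component {1}.
From 2: component {2}.
From 3: component {3, 5, 6}.
From 4: component {4}.
That's 4 components.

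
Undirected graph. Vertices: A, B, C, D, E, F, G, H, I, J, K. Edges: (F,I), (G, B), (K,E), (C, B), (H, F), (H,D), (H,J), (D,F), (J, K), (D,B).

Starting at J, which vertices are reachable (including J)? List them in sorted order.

B, C, D, E, F, G, H, I, J, K

Start at J.
Its neighbours: H, K.
Then their neighbours: D, E, F.
Then next layer: B, I.
Then next layer: C, G.
Nothing further is reachable.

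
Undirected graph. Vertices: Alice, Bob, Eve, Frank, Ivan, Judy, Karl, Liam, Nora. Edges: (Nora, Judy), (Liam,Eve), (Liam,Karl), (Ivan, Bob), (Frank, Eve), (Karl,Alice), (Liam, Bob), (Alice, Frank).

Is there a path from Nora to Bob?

No

Explore from Nora.
Distance 1: reach Judy.
The search is exhausted without reaching Bob; it lies in a different component.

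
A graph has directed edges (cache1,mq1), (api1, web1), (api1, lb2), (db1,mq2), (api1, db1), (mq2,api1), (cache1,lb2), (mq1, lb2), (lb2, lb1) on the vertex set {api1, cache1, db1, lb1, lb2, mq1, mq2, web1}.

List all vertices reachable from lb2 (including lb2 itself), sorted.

Start at lb2.
Its neighbours: lb1.
Nothing further is reachable.

lb1, lb2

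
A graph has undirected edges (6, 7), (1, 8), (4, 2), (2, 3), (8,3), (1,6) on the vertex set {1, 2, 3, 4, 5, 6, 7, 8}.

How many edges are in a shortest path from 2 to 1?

3

Distance 0: 2.
Distance 1: 3, 4.
Distance 2: 8.
Distance 3: 1 — contains 1.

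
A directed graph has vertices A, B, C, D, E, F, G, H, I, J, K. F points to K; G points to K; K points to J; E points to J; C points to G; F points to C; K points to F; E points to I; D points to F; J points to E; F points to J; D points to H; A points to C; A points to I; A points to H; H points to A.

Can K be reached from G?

Yes

Explore from G.
Distance 1: reach K.
Found K.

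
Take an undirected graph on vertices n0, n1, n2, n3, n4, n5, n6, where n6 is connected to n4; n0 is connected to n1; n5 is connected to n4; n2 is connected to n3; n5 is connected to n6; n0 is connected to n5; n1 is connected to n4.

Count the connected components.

2

From n0: component {n0, n1, n4, n5, n6}.
From n2: component {n2, n3}.
That's 2 components.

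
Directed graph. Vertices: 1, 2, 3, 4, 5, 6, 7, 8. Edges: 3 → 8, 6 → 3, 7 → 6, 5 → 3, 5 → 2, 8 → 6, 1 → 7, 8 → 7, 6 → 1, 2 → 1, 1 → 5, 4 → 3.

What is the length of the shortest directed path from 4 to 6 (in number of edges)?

3

Distance 0: 4.
Distance 1: 3.
Distance 2: 8.
Distance 3: 6, 7 — contains 6.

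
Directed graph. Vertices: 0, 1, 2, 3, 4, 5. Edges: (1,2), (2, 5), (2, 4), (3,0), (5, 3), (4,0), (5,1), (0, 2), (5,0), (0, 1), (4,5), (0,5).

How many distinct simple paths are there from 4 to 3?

4

4→0→1→2→5→3
4→0→2→5→3
4→0→5→3
4→5→3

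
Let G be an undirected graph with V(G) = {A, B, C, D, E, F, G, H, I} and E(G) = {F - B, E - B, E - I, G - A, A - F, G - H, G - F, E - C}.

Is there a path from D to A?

No

D has no edges, so nothing is reachable from it.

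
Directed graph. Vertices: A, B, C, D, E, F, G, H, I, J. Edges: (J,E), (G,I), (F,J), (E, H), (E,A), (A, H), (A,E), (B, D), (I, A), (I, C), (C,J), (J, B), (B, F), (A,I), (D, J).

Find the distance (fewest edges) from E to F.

Distance 0: E.
Distance 1: A, H.
Distance 2: I.
Distance 3: C.
Distance 4: J.
Distance 5: B.
Distance 6: D, F — contains F.

6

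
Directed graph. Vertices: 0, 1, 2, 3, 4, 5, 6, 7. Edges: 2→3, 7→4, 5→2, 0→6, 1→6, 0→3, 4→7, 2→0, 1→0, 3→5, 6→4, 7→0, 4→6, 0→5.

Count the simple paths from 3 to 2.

1

3→5→2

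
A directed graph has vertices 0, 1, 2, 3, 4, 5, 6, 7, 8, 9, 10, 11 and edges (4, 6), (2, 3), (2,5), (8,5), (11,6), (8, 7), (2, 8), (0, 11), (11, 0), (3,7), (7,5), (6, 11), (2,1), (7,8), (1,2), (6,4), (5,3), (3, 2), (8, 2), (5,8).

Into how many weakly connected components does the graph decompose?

From 0: component {0, 4, 6, 11}.
From 1: component {1, 2, 3, 5, 7, 8}.
From 9: component {9}.
From 10: component {10}.
That's 4 components.

4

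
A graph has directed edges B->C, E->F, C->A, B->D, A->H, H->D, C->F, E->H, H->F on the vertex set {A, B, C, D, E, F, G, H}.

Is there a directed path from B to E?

Explore from B.
Distance 1: reach C, D.
Distance 2: reach A, F.
Distance 3: reach H.
The search from B is exhausted; no directed path reaches E.

No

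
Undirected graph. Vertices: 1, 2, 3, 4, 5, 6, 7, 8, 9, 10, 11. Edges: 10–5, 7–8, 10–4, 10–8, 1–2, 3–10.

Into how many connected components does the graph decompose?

5

From 1: component {1, 2}.
From 3: component {3, 4, 5, 7, 8, 10}.
From 6: component {6}.
From 9: component {9}.
From 11: component {11}.
That's 5 components.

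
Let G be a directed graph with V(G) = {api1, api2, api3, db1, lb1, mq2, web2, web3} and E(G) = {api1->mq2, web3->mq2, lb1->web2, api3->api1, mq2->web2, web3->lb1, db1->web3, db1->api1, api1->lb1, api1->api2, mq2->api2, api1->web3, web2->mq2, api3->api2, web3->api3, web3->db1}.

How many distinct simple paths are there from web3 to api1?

2

web3→api3→api1
web3→db1→api1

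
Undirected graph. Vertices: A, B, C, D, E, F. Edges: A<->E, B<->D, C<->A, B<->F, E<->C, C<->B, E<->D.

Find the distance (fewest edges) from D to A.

2

Distance 0: D.
Distance 1: B, E.
Distance 2: A, C, F — contains A.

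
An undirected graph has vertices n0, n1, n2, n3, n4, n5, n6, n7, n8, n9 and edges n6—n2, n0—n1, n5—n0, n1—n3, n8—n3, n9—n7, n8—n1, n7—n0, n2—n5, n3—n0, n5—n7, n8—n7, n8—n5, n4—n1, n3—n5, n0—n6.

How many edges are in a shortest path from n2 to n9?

Distance 0: n2.
Distance 1: n5, n6.
Distance 2: n0, n3, n7, n8.
Distance 3: n1, n9 — contains n9.

3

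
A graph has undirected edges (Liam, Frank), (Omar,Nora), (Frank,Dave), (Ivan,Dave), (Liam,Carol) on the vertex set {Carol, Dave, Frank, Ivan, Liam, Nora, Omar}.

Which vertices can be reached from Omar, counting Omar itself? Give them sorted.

Start at Omar.
Its neighbours: Nora.
Nothing further is reachable.

Nora, Omar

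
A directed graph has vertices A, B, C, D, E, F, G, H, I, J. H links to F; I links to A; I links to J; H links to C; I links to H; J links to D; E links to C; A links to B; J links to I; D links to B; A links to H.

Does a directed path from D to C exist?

Explore from D.
Distance 1: reach B.
The search from D is exhausted; no directed path reaches C.

No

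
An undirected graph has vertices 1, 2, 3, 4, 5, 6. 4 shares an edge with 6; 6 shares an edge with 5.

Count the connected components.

From 1: component {1}.
From 2: component {2}.
From 3: component {3}.
From 4: component {4, 5, 6}.
That's 4 components.

4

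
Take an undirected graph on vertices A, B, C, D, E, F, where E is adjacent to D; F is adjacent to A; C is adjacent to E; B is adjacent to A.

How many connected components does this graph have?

From A: component {A, B, F}.
From C: component {C, D, E}.
That's 2 components.

2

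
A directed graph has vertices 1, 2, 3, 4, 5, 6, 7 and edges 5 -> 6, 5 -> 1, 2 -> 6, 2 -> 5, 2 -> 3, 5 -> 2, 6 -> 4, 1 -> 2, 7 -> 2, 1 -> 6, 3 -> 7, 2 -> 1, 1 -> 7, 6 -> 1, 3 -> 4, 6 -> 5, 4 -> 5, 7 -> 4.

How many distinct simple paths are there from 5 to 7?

5→1→2→3→7
5→1→7
5→2→1→7
5→2→3→7
5→2→6→1→7
5→6→1→2→3→7
5→6→1→7

7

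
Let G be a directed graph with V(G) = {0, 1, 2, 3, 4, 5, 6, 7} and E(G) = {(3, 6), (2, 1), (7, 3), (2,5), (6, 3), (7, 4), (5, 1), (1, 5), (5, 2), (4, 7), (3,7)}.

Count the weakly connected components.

From 0: component {0}.
From 1: component {1, 2, 5}.
From 3: component {3, 4, 6, 7}.
That's 3 components.

3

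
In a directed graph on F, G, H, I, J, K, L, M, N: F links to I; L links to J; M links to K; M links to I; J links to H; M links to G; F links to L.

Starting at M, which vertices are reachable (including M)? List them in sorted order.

G, I, K, M

Start at M.
Its neighbours: G, I, K.
Nothing further is reachable.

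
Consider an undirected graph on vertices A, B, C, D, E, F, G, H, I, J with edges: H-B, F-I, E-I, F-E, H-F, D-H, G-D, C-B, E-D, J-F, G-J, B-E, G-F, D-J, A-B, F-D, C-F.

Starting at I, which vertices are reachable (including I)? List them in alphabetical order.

A, B, C, D, E, F, G, H, I, J

Start at I.
Its neighbours: E, F.
Then their neighbours: B, C, D, G, H, J.
Then next layer: A.
Every vertex is now reached.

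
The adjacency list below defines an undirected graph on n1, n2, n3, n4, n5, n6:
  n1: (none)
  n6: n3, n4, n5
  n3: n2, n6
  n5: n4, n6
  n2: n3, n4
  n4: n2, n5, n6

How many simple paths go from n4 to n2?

n4–n2
n4–n5–n6–n3–n2
n4–n6–n3–n2

3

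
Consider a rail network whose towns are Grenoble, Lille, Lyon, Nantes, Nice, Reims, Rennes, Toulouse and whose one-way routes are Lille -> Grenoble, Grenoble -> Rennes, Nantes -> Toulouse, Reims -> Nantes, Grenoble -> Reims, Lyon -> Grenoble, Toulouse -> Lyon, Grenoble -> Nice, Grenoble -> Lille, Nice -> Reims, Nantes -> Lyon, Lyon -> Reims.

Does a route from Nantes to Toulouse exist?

Yes

Explore from Nantes.
Distance 1: reach Lyon, Toulouse.
Found Toulouse.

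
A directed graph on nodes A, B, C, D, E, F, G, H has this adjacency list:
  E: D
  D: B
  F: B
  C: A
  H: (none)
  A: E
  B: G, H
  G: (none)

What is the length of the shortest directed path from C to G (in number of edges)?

5

Distance 0: C.
Distance 1: A.
Distance 2: E.
Distance 3: D.
Distance 4: B.
Distance 5: G, H — contains G.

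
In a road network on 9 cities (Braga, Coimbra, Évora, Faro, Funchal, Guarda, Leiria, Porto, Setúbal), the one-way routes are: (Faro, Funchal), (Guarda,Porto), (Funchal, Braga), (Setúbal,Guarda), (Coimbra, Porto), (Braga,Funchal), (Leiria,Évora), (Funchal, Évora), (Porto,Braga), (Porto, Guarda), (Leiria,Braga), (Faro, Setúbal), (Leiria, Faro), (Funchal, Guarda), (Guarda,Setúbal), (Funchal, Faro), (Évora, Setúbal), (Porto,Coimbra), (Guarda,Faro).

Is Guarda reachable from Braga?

Yes

Explore from Braga.
Distance 1: reach Funchal.
Distance 2: reach Évora, Faro, Guarda.
Found Guarda.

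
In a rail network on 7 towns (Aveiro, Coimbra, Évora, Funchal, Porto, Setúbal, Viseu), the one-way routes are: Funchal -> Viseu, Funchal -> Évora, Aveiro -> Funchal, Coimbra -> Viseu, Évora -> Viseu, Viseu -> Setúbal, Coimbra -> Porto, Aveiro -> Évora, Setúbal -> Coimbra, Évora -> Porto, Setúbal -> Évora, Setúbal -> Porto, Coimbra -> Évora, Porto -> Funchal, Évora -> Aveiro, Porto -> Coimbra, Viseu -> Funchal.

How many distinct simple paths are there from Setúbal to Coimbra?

3

Setúbal→Coimbra
Setúbal→Évora→Porto→Coimbra
Setúbal→Porto→Coimbra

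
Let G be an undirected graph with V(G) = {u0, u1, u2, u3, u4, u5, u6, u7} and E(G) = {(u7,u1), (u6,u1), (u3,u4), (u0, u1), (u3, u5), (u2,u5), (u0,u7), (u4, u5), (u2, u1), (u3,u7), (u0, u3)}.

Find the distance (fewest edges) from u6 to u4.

4

Distance 0: u6.
Distance 1: u1.
Distance 2: u0, u2, u7.
Distance 3: u3, u5.
Distance 4: u4 — contains u4.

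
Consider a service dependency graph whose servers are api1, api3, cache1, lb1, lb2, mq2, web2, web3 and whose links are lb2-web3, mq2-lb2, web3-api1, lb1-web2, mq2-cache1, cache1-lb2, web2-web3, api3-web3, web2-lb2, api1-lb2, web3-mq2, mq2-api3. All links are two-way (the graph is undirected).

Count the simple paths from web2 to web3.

web2–lb2–api1–web3
web2–lb2–cache1–mq2–api3–web3
web2–lb2–cache1–mq2–web3
web2–lb2–mq2–api3–web3
web2–lb2–mq2–web3
web2–lb2–web3
web2–web3

7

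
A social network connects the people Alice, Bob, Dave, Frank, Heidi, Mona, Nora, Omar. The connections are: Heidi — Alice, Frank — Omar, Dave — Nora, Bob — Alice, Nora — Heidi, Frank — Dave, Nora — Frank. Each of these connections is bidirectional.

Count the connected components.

2

From Alice: component {Alice, Bob, Dave, Frank, Heidi, Nora, Omar}.
From Mona: component {Mona}.
That's 2 components.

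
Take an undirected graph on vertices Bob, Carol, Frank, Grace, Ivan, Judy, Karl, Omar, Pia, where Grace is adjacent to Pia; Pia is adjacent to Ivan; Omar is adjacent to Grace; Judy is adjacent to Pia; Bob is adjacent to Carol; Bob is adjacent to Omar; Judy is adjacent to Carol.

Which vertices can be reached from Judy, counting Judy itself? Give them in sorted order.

Bob, Carol, Grace, Ivan, Judy, Omar, Pia

Start at Judy.
Its neighbours: Carol, Pia.
Then their neighbours: Bob, Grace, Ivan.
Then next layer: Omar.
Nothing further is reachable.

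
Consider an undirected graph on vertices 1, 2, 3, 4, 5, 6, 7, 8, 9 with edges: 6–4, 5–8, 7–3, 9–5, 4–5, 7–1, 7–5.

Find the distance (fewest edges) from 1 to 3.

Distance 0: 1.
Distance 1: 7.
Distance 2: 3, 5 — contains 3.

2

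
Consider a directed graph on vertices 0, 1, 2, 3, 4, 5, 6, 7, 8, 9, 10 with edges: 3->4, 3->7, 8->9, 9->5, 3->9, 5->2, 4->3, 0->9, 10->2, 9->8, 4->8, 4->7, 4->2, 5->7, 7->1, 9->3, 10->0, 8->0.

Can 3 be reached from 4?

Explore from 4.
Distance 1: reach 2, 3, 7, 8.
Found 3.

Yes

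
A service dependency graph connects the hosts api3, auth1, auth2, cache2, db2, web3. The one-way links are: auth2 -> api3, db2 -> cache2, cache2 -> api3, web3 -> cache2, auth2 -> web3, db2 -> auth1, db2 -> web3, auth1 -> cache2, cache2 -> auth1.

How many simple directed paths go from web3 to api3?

web3→cache2→api3

1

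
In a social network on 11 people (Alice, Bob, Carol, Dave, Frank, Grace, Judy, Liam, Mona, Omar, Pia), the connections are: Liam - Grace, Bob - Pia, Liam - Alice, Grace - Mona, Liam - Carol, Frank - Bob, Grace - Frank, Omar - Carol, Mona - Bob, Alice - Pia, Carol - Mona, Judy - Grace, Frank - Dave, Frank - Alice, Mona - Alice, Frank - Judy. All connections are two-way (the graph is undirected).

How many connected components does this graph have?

From Alice: component {Alice, Bob, Carol, Dave, Frank, Grace, Judy, Liam, Mona, Omar, Pia}.
That's 1 component.

1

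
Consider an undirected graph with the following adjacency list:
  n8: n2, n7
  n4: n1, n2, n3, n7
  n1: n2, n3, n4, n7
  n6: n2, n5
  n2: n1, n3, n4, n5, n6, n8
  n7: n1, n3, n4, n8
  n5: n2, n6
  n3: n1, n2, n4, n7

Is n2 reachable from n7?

Yes

Explore from n7.
Distance 1: reach n1, n3, n4, n8.
Distance 2: reach n2.
Found n2.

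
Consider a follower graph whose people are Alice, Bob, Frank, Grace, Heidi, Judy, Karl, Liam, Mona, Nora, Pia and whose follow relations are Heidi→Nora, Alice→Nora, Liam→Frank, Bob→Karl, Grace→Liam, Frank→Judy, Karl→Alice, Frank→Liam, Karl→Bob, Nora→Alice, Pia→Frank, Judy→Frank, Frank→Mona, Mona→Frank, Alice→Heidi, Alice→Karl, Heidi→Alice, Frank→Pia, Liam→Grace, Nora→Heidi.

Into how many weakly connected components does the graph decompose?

2

From Alice: component {Alice, Bob, Heidi, Karl, Nora}.
From Frank: component {Frank, Grace, Judy, Liam, Mona, Pia}.
That's 2 components.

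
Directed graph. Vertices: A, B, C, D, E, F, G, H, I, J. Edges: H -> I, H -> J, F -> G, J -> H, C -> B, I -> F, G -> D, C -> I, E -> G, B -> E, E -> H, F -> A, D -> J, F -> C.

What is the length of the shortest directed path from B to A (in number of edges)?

Distance 0: B.
Distance 1: E.
Distance 2: G, H.
Distance 3: D, I, J.
Distance 4: F.
Distance 5: A, C — contains A.

5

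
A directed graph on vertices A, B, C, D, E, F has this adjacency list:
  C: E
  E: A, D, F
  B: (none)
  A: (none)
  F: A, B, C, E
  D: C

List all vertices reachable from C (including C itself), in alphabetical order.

Start at C.
Its neighbours: E.
Then their neighbours: A, D, F.
Then next layer: B.
Every vertex is now reached.

A, B, C, D, E, F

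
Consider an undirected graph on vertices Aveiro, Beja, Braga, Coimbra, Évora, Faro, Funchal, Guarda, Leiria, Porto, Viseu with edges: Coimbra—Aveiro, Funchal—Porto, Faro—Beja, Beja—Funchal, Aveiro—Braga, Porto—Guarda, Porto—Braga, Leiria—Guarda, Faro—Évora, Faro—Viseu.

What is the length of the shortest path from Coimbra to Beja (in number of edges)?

Distance 0: Coimbra.
Distance 1: Aveiro.
Distance 2: Braga.
Distance 3: Porto.
Distance 4: Funchal, Guarda.
Distance 5: Beja, Leiria — contains Beja.

5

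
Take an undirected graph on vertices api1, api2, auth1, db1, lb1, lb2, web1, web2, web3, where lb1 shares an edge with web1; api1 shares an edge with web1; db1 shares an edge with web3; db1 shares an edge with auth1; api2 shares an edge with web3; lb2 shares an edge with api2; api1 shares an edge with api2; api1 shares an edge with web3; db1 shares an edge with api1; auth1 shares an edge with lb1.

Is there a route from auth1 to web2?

No

Explore from auth1.
Distance 1: reach db1, lb1.
Distance 2: reach api1, web1, web3.
Distance 3: reach api2.
Distance 4: reach lb2.
The search is exhausted without reaching web2; it lies in a different component.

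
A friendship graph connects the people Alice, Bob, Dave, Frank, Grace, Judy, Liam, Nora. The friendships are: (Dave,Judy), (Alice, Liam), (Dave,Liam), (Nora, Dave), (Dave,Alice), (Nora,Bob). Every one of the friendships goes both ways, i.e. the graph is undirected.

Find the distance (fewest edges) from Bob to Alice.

Distance 0: Bob.
Distance 1: Nora.
Distance 2: Dave.
Distance 3: Alice, Judy, Liam — contains Alice.

3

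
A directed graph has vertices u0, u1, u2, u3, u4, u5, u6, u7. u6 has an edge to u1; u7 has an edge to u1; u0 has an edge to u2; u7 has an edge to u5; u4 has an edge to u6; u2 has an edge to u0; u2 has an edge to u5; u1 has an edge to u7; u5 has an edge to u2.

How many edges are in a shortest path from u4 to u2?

Distance 0: u4.
Distance 1: u6.
Distance 2: u1.
Distance 3: u7.
Distance 4: u5.
Distance 5: u2 — contains u2.

5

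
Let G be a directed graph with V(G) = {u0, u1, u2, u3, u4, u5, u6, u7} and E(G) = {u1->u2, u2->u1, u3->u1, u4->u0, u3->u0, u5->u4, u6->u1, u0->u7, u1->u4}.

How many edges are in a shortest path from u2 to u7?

4

Distance 0: u2.
Distance 1: u1.
Distance 2: u4.
Distance 3: u0.
Distance 4: u7 — contains u7.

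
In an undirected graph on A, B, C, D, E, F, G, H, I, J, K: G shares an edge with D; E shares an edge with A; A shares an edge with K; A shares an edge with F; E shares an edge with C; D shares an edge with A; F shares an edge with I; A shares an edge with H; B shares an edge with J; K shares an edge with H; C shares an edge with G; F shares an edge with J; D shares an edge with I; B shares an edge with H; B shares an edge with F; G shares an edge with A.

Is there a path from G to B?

Explore from G.
Distance 1: reach A, C, D.
Distance 2: reach E, F, H, I, K.
Distance 3: reach B, J.
Found B.

Yes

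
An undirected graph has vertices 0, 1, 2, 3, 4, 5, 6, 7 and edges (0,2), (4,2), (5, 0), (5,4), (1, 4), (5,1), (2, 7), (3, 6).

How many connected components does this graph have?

2

From 0: component {0, 1, 2, 4, 5, 7}.
From 3: component {3, 6}.
That's 2 components.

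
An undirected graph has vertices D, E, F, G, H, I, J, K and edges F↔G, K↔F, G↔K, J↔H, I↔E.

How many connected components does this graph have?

4

From D: component {D}.
From E: component {E, I}.
From F: component {F, G, K}.
From H: component {H, J}.
That's 4 components.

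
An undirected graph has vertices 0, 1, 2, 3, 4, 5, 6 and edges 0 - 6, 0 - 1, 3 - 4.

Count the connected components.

4

From 0: component {0, 1, 6}.
From 2: component {2}.
From 3: component {3, 4}.
From 5: component {5}.
That's 4 components.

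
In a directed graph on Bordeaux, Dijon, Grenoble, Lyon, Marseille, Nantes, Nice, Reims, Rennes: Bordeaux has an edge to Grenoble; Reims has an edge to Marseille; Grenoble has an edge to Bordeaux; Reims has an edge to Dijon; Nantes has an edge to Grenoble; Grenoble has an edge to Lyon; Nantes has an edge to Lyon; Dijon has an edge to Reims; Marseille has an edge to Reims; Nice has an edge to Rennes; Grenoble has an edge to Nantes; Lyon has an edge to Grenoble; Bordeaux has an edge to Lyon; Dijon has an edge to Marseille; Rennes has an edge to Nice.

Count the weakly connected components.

From Bordeaux: component {Bordeaux, Grenoble, Lyon, Nantes}.
From Dijon: component {Dijon, Marseille, Reims}.
From Nice: component {Nice, Rennes}.
That's 3 components.

3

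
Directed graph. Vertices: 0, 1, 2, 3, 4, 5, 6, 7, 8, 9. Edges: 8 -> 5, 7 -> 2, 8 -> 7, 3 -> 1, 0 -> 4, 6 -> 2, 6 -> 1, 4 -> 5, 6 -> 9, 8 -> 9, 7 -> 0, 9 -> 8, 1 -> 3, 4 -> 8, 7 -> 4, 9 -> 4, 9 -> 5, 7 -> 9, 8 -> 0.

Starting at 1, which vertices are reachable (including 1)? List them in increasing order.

Start at 1.
Its neighbours: 3.
Nothing further is reachable.

1, 3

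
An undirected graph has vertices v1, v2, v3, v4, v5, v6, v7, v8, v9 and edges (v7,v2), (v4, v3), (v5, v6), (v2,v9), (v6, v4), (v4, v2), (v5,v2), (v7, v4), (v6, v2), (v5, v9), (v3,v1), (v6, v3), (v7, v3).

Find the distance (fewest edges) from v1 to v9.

Distance 0: v1.
Distance 1: v3.
Distance 2: v4, v6, v7.
Distance 3: v2, v5.
Distance 4: v9 — contains v9.

4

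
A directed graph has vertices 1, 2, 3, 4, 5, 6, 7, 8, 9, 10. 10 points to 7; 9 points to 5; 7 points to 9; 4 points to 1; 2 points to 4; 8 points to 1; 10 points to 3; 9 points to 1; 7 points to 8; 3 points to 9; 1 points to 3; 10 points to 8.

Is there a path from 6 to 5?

No

6 has no outgoing edges, so nothing is reachable from it.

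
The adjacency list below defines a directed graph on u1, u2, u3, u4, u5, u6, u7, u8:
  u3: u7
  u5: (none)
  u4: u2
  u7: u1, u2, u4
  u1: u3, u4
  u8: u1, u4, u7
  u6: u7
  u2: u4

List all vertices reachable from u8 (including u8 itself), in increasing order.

Start at u8.
Its neighbours: u1, u4, u7.
Then their neighbours: u2, u3.
Nothing further is reachable.

u1, u2, u3, u4, u7, u8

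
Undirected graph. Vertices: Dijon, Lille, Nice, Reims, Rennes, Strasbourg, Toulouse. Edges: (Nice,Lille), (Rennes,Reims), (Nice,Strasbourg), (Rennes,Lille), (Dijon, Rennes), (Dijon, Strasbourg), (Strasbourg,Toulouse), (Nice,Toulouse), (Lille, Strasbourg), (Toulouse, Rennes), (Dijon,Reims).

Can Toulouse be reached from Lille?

Yes

Explore from Lille.
Distance 1: reach Nice, Rennes, Strasbourg.
Distance 2: reach Dijon, Reims, Toulouse.
Found Toulouse.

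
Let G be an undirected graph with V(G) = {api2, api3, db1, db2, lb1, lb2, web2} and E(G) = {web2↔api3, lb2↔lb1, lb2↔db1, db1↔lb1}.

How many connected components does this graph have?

From api2: component {api2}.
From api3: component {api3, web2}.
From db1: component {db1, lb1, lb2}.
From db2: component {db2}.
That's 4 components.

4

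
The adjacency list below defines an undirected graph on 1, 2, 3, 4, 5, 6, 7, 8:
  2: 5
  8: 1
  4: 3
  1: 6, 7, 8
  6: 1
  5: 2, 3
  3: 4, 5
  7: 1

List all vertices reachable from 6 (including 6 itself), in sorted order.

Start at 6.
Its neighbours: 1.
Then their neighbours: 7, 8.
Nothing further is reachable.

1, 6, 7, 8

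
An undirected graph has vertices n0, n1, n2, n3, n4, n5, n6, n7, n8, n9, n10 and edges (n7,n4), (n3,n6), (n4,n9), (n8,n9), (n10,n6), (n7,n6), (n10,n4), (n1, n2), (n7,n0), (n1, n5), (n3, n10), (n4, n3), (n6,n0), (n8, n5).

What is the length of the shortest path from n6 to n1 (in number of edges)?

6

Distance 0: n6.
Distance 1: n0, n3, n7, n10.
Distance 2: n4.
Distance 3: n9.
Distance 4: n8.
Distance 5: n5.
Distance 6: n1 — contains n1.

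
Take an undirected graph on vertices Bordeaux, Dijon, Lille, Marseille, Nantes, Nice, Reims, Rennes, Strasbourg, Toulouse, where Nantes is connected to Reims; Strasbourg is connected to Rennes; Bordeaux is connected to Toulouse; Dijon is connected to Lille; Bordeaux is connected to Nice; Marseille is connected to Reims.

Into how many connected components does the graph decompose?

From Bordeaux: component {Bordeaux, Nice, Toulouse}.
From Dijon: component {Dijon, Lille}.
From Marseille: component {Marseille, Nantes, Reims}.
From Rennes: component {Rennes, Strasbourg}.
That's 4 components.

4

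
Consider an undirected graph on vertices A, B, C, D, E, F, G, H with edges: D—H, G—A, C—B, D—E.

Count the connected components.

4

From A: component {A, G}.
From B: component {B, C}.
From D: component {D, E, H}.
From F: component {F}.
That's 4 components.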